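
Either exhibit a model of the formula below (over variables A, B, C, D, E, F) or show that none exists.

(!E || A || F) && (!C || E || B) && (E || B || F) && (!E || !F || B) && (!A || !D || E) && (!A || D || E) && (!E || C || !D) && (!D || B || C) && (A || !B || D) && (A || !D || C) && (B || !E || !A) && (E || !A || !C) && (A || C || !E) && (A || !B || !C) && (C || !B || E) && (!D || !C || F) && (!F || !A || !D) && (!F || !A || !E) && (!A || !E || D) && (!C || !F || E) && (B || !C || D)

A=false; B=false; C=false; D=false; E=false; F=true

Try E = false.
Try C = false.
The clause (!B) is unit, so B = false.
The clause (F) is unit, so F = true.
The clause (!D) is unit, so D = false.
The clause (!A) is unit, so A = false.
This assignment satisfies each clause.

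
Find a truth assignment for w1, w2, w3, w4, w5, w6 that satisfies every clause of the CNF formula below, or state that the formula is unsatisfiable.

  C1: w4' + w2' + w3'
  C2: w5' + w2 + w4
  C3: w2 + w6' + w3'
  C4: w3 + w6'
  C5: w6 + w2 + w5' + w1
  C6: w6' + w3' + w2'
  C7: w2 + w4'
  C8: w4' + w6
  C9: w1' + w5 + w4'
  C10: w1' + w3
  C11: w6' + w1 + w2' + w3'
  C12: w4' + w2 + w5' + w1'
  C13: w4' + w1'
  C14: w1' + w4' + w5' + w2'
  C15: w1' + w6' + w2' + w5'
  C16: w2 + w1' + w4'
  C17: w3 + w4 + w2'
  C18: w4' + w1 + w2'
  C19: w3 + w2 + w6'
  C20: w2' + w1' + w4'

w1=1, w2=1, w3=1, w4=0, w5=0, w6=0

Case w3 = 1:
Case w4 = 0:
Case w5 = 0:
Case w2 = 1:
The clause (w6') is unit, so w6 = 0.
All clauses hold; w1 can take either value.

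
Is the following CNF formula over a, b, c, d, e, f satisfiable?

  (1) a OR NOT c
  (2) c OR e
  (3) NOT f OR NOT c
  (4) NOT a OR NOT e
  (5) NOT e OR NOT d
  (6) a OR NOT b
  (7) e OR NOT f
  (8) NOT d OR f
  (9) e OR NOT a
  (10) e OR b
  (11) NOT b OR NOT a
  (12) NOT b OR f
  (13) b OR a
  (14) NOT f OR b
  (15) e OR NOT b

No

Case a = true:
The clause (NOT e) is unit, so e = false.
Now (e) is unsatisfied and unit — conflict.
That branch fails; take a = false instead.
The clause (NOT c) is unit, so c = false.
The clause (e) is unit, so e = true.
The clause (NOT d) is unit, so d = false.
The clause (NOT b) is unit, so b = false.
Now (b) is unsatisfied and unit — conflict.
Both values of a lead to a conflict.
No assignment satisfies every clause.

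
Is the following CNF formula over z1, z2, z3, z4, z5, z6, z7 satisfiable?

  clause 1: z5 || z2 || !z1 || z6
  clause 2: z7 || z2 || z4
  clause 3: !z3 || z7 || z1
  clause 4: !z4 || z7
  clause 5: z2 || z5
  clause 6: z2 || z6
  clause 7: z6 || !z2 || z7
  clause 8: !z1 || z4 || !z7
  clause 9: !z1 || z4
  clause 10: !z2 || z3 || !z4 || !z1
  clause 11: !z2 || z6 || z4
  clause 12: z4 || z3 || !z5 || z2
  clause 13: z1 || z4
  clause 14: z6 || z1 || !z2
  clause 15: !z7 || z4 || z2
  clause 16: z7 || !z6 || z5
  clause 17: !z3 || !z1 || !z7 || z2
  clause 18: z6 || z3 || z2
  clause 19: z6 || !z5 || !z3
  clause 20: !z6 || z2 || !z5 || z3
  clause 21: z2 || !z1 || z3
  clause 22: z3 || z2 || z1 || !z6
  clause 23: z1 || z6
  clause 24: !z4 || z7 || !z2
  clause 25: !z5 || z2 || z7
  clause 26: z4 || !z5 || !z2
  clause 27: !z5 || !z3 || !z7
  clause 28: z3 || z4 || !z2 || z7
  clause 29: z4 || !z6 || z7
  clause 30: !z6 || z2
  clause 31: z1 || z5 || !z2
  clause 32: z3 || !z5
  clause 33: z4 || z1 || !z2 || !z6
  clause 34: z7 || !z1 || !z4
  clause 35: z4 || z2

Satisfiable

Suppose z4 = true.
From the singleton clause (z7), z7 = true.
Suppose z2 = true.
Suppose z3 = true.
From the singleton clause (!z5), z5 = false.
From the singleton clause (z1), z1 = true.
No clause remains; z6 is free.
A satisfying assignment: z1 ↦ true, z2 ↦ true, z3 ↦ true, z4 ↦ true, z5 ↦ false, z6 ↦ true, z7 ↦ true.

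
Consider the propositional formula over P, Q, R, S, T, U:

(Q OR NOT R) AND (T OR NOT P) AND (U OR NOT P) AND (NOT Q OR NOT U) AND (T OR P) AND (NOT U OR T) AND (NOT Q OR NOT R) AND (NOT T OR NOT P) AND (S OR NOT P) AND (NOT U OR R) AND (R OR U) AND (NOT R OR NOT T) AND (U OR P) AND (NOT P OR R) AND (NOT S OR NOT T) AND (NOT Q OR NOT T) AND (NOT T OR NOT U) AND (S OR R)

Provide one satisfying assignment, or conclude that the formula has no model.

UNSATISFIABLE

Case Q = true:
Unit clause (NOT U) forces U = false.
Unit clause (NOT P) forces P = false.
Now (P) is unsatisfied and unit — conflict.
Backtrack on Q: now try Q = false.
Unit clause (NOT R) forces R = false.
Unit clause (NOT U) forces U = false.
Now (U) is unsatisfied and unit — conflict.
Both values of Q lead to a conflict.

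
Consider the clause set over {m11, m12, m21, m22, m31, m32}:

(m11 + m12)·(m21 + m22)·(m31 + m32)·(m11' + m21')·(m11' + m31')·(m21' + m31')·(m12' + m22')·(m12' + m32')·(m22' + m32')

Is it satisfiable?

Suppose m11 = 1.
From the singleton clause (m21'), m21 = 0.
From the singleton clause (m22), m22 = 1.
From the singleton clause (m31'), m31 = 0.
From the singleton clause (m32), m32 = 1.
That conflicts with the unit clause (m32').
Undo m11 and try m11 = 0.
From the singleton clause (m12), m12 = 1.
From the singleton clause (m22'), m22 = 0.
From the singleton clause (m21), m21 = 1.
From the singleton clause (m31'), m31 = 0.
From the singleton clause (m32), m32 = 1.
That conflicts with the unit clause (m32').
Neither m11 = 1 nor m11 = 0 works.
No assignment satisfies every clause.

No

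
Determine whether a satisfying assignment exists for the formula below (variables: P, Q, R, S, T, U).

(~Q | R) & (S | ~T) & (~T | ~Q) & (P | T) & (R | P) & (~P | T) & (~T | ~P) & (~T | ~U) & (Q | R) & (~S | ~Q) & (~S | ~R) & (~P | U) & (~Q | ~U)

Case Q = 0:
Unit clause (R) forces R = 1.
Unit clause (~S) forces S = 0.
Unit clause (~T) forces T = 0.
Unit clause (P) forces P = 1.
Now (~P) is unsatisfied and unit — conflict.
Backtrack on Q: now try Q = 1.
Unit clause (R) forces R = 1.
Unit clause (~T) forces T = 0.
Unit clause (P) forces P = 1.
Now (~P) is unsatisfied and unit — conflict.
Neither Q = 1 nor Q = 0 works.
No assignment satisfies every clause.

No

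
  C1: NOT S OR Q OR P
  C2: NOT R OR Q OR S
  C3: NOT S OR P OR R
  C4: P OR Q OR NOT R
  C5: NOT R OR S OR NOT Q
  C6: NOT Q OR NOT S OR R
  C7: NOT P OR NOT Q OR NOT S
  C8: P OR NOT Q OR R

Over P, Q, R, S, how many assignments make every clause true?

There are 2^4 = 16 truth assignments over (P, Q, R, S).
Check each against the 8 clauses (columns in the order P, Q, R, S):
  F F F F  ✓ satisfies all
  F F F T  ✗ fails (NOT S OR Q OR P)
  F F T F  ✗ fails (NOT R OR Q OR S)
  F F T T  ✗ fails (NOT S OR Q OR P)
  F T F F  ✗ fails (P OR NOT Q OR R)
  F T F T  ✗ fails (NOT S OR P OR R)
  F T T F  ✗ fails (NOT R OR S OR NOT Q)
  F T T T  ✓ satisfies all
  T F F F  ✓ satisfies all
  T F F T  ✓ satisfies all
  T F T F  ✗ fails (NOT R OR Q OR S)
  T F T T  ✓ satisfies all
  T T F F  ✓ satisfies all
  T T F T  ✗ fails (NOT Q OR NOT S OR R)
  T T T F  ✗ fails (NOT R OR S OR NOT Q)
  T T T T  ✗ fails (NOT P OR NOT Q OR NOT S)
6 of the 16 rows are models.

6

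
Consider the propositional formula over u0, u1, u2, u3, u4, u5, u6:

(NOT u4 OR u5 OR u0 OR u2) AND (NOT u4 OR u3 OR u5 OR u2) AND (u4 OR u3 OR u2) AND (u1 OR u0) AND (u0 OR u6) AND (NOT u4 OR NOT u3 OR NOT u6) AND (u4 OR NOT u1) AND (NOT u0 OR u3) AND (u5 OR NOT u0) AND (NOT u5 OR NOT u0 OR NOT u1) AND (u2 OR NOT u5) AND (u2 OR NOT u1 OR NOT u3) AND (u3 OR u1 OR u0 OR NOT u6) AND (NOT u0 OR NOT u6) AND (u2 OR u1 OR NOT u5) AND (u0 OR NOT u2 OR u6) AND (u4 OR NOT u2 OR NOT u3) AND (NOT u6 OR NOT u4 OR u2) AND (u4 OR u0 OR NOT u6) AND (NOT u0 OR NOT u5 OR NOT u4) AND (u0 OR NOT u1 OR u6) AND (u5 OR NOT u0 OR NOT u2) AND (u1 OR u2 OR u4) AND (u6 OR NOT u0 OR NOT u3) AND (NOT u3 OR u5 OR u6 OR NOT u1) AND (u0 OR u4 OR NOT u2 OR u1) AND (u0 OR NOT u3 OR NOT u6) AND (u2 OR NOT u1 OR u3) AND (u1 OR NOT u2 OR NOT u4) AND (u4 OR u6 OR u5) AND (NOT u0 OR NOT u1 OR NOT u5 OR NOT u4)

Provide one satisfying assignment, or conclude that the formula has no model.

Try u1 = true.
From the singleton clause (u4), u4 = true.
Try u0 = false.
From the singleton clause (u6), u6 = true.
From the singleton clause (NOT u3), u3 = false.
From the singleton clause (u2), u2 = true.
No clause remains; u5 is free.

u0=false; u1=true; u2=true; u3=false; u4=true; u5=false; u6=true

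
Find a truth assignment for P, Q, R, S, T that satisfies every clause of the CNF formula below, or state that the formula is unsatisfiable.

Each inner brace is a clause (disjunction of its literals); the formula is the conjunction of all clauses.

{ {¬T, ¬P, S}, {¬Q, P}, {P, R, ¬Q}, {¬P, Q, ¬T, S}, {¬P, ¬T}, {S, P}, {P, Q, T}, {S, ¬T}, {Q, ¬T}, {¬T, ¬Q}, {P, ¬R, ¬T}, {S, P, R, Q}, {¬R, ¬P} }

Try Q = False.
From the singleton clause (¬T), T = False.
From the singleton clause (P), P = True.
From the singleton clause (¬R), R = False.
Every clause is now satisfied; S is unconstrained.

P=True; Q=False; R=False; S=False; T=False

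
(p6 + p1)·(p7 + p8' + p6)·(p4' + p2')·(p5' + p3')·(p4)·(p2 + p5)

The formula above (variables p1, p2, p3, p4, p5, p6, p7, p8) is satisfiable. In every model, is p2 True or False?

Suppose p2 = 1.
The clause (p4') is unit, so p4 = 0.
That conflicts with the unit clause (p4).
So every satisfying assignment has p2 = False.

False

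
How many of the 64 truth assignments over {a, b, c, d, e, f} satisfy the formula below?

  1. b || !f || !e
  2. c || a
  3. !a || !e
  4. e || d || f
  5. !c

There are 2^6 = 64 truth assignments over (a, b, c, d, e, f).
Split on b. With b = true, the clauses containing b are satisfied and !b drops from the rest; 3 of the 2^5 = 32 assignments to the other variables satisfy what remains.
With b = false, by the same count on the reduced clause set, 3 assignments work.
(One model: a=T, b=F, c=F, d=F, e=F, f=T.)
Total: 3 + 3 = 6.

6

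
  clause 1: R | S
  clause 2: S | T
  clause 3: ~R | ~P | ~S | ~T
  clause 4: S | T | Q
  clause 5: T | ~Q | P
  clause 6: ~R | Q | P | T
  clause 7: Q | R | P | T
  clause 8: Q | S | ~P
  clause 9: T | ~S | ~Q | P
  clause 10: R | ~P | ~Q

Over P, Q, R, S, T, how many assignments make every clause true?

11

There are 2^5 = 32 truth assignments over (P, Q, R, S, T).
Split on T. With T = 1, the clauses containing T are satisfied and ~T drops from the rest; 8 of the 2^4 = 16 assignments to the other variables satisfy what remains.
With T = 0, by the same count on the reduced clause set, 3 assignments work.
Total: 8 + 3 = 11.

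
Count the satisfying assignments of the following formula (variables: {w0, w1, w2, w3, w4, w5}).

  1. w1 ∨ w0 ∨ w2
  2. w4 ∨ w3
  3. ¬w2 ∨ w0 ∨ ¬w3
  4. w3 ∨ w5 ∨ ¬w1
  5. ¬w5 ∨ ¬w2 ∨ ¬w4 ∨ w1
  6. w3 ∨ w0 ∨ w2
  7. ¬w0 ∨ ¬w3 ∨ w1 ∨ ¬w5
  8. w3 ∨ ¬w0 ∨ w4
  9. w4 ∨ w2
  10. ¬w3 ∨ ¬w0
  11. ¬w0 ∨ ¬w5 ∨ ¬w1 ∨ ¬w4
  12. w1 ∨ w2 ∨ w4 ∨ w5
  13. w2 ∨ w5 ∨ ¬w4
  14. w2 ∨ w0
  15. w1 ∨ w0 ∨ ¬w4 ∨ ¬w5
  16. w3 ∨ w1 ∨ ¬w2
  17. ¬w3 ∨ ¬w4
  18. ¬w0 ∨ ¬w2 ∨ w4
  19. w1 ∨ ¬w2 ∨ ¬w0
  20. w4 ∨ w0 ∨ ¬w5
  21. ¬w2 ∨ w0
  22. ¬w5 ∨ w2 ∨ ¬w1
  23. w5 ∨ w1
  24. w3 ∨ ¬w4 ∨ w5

1

There are 2^6 = 64 truth assignments over (w0, w1, w2, w3, w4, w5).
Split on w5. With w5 = True, the clauses containing w5 are satisfied and ¬w5 drops from the rest; 1 of the 2^5 = 32 assignments to the other variables satisfy what remains.
With w5 = False, by the same count on the reduced clause set, 0 assignments work.
Total: 1 + 0 = 1.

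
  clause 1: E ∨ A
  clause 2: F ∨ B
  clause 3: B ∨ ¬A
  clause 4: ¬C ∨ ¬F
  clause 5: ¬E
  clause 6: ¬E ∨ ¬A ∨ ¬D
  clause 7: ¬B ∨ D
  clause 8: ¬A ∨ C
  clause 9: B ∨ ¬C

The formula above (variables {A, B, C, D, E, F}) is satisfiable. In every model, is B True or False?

True

Suppose B = False.
The clause (F) is unit, so F = True.
The clause (¬A) is unit, so A = False.
The clause (E) is unit, so E = True.
That conflicts with the unit clause (¬E).
So every satisfying assignment has B = True.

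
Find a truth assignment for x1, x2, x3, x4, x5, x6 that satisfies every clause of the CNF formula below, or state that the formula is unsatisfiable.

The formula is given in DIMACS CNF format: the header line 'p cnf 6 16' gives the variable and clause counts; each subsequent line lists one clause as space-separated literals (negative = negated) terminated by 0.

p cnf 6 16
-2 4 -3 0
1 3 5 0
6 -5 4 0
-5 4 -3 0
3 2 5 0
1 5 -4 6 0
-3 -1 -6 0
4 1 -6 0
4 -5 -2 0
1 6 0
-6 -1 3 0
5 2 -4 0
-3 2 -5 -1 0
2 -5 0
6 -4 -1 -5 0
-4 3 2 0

Suppose x1 = False.
From the singleton clause (x6), x6 = True.
From the singleton clause (x4), x4 = True.
Suppose x3 = True.
Suppose x5 = True.
From the singleton clause (x2), x2 = True.
All clauses are satisfied.

x1=False; x2=True; x3=True; x4=True; x5=True; x6=True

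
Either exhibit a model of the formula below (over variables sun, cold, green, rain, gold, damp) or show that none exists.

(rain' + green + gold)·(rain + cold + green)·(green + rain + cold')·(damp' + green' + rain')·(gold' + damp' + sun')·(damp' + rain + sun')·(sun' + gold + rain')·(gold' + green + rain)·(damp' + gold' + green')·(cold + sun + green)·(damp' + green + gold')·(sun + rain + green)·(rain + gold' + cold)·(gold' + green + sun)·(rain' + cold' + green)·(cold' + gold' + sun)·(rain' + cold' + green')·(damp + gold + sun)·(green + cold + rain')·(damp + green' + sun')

Case rain = 1:
Case green = 1:
Unit clause (damp') forces damp = 0.
Unit clause (cold') forces cold = 0.
Unit clause (sun') forces sun = 0.
Unit clause (gold) forces gold = 1.
All clauses are satisfied.

sun: 0; cold: 0; green: 1; rain: 1; gold: 1; damp: 0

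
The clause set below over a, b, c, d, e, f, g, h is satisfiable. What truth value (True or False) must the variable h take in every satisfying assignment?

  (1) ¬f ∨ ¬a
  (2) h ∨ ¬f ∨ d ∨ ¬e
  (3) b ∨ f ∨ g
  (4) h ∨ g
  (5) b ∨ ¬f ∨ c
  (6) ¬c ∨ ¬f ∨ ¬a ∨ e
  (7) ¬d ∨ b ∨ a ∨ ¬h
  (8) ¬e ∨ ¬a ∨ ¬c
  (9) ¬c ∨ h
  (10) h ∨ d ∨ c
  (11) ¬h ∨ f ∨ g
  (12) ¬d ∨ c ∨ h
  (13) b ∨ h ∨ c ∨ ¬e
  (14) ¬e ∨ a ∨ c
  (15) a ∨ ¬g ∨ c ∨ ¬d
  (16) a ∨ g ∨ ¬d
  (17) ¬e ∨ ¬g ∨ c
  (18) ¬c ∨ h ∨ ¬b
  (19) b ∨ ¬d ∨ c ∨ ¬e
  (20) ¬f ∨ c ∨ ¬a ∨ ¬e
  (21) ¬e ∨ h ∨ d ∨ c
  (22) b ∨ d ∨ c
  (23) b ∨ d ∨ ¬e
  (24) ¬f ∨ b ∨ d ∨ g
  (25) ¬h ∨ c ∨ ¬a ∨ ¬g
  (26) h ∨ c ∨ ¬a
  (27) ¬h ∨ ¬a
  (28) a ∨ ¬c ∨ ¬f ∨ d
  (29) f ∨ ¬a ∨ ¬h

Suppose h = False.
Unit clause (g) forces g = True.
Unit clause (¬c) forces c = False.
Unit clause (d) forces d = True.
But (¬d) is also a unit clause — contradiction.
So every satisfying assignment has h = True.

True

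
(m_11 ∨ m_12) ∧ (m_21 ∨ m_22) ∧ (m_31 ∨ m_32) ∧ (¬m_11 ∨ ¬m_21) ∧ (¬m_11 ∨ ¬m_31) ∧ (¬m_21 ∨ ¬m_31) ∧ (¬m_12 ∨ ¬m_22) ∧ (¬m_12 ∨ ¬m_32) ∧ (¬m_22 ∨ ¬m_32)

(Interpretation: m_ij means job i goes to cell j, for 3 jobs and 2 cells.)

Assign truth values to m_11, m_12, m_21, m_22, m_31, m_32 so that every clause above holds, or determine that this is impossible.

UNSATISFIABLE

Branch on m_11: set m_11 = True.
The clause (¬m_21) is unit, so m_21 = False.
The clause (m_22) is unit, so m_22 = True.
The clause (¬m_31) is unit, so m_31 = False.
The clause (m_32) is unit, so m_32 = True.
Now (¬m_32) is unsatisfied and unit — conflict.
Undo m_11 and try m_11 = False.
The clause (m_12) is unit, so m_12 = True.
The clause (¬m_22) is unit, so m_22 = False.
The clause (m_21) is unit, so m_21 = True.
The clause (¬m_31) is unit, so m_31 = False.
The clause (m_32) is unit, so m_32 = True.
Now (¬m_32) is unsatisfied and unit — conflict.
Neither m_11 = True nor m_11 = False works.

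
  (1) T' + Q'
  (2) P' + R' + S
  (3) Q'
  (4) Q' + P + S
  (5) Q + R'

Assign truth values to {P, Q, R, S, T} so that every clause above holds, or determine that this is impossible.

From the singleton clause (Q'), Q = 0.
From the singleton clause (R'), R = 0.
Every clause is now satisfied; P, S, T are unconstrained.

P ↦ 1; Q ↦ 0; R ↦ 0; S ↦ 0; T ↦ 1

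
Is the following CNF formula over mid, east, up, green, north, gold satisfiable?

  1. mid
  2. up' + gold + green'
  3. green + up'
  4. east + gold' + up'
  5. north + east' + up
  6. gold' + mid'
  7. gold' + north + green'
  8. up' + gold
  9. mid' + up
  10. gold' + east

Unsatisfiable

The clause (mid) is unit, so mid = 1.
The clause (gold') is unit, so gold = 0.
The clause (up') is unit, so up = 0.
Now (up) is unsatisfied and unit — conflict.
No assignment satisfies every clause.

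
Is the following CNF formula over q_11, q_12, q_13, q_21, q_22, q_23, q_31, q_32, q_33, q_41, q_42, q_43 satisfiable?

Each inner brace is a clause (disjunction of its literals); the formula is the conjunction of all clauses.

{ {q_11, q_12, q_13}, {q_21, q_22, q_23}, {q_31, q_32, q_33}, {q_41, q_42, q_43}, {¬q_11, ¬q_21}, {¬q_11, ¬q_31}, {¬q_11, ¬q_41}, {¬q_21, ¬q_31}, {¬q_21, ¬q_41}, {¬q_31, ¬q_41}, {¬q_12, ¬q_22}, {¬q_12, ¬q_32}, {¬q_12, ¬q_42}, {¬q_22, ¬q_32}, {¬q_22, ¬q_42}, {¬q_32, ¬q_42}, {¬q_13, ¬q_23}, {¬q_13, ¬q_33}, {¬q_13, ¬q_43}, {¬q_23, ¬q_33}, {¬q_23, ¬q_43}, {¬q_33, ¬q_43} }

Suppose q_11 = False.
Suppose q_12 = True.
From the singleton clause (¬q_22), q_22 = False.
From the singleton clause (¬q_32), q_32 = False.
From the singleton clause (¬q_42), q_42 = False.
Suppose q_21 = True.
From the singleton clause (¬q_31), q_31 = False.
From the singleton clause (q_33), q_33 = True.
From the singleton clause (¬q_41), q_41 = False.
From the singleton clause (q_43), q_43 = True.
Now (¬q_43) is unsatisfied and unit — conflict.
Undo q_21 and try q_21 = False.
From the singleton clause (q_23), q_23 = True.
From the singleton clause (¬q_13), q_13 = False.
From the singleton clause (¬q_33), q_33 = False.
From the singleton clause (q_31), q_31 = True.
From the singleton clause (¬q_41), q_41 = False.
From the singleton clause (q_43), q_43 = True.
Now (¬q_43) is unsatisfied and unit — conflict.
Neither q_21 = True nor q_21 = False works.
Undo q_12 and try q_12 = False.
From the singleton clause (q_13), q_13 = True.
From the singleton clause (¬q_23), q_23 = False.
From the singleton clause (¬q_33), q_33 = False.
From the singleton clause (¬q_43), q_43 = False.
Suppose q_21 = True.
From the singleton clause (¬q_31), q_31 = False.
From the singleton clause (q_32), q_32 = True.
From the singleton clause (¬q_41), q_41 = False.
From the singleton clause (q_42), q_42 = True.
Now (¬q_42) is unsatisfied and unit — conflict.
Undo q_21 and try q_21 = False.
From the singleton clause (q_22), q_22 = True.
From the singleton clause (¬q_32), q_32 = False.
From the singleton clause (q_31), q_31 = True.
From the singleton clause (¬q_41), q_41 = False.
From the singleton clause (q_42), q_42 = True.
Now (¬q_42) is unsatisfied and unit — conflict.
Neither q_21 = True nor q_21 = False works.
Neither q_12 = True nor q_12 = False works.
Undo q_11 and try q_11 = True.
From the singleton clause (¬q_21), q_21 = False.
From the singleton clause (¬q_31), q_31 = False.
From the singleton clause (¬q_41), q_41 = False.
Suppose q_22 = True.
From the singleton clause (¬q_12), q_12 = False.
From the singleton clause (¬q_32), q_32 = False.
From the singleton clause (q_33), q_33 = True.
From the singleton clause (¬q_42), q_42 = False.
From the singleton clause (q_43), q_43 = True.
Now (¬q_43) is unsatisfied and unit — conflict.
Undo q_22 and try q_22 = False.
From the singleton clause (q_23), q_23 = True.
From the singleton clause (¬q_13), q_13 = False.
From the singleton clause (¬q_33), q_33 = False.
From the singleton clause (q_32), q_32 = True.
From the singleton clause (¬q_12), q_12 = False.
From the singleton clause (¬q_42), q_42 = False.
From the singleton clause (q_43), q_43 = True.
Now (¬q_43) is unsatisfied and unit — conflict.
Neither q_22 = True nor q_22 = False works.
Neither q_11 = True nor q_11 = False works.
No assignment satisfies every clause.

No, unsatisfiable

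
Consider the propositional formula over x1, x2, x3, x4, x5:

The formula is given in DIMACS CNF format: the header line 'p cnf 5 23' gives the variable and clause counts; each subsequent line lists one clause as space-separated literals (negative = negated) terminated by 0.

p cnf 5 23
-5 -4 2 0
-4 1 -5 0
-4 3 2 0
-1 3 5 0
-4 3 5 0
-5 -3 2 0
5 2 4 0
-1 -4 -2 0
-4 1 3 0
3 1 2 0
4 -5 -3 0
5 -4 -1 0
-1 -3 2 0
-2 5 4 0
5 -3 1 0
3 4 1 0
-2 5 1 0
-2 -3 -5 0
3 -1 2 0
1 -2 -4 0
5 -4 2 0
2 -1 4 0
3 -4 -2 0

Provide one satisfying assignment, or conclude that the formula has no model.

Case x5 = True:
Case x4 = False:
Unit clause (¬x3) forces x3 = False.
Unit clause (x1) forces x1 = True.
Unit clause (x2) forces x2 = True.
This assignment satisfies each clause.

x1 ↦ True, x2 ↦ True, x3 ↦ False, x4 ↦ False, x5 ↦ True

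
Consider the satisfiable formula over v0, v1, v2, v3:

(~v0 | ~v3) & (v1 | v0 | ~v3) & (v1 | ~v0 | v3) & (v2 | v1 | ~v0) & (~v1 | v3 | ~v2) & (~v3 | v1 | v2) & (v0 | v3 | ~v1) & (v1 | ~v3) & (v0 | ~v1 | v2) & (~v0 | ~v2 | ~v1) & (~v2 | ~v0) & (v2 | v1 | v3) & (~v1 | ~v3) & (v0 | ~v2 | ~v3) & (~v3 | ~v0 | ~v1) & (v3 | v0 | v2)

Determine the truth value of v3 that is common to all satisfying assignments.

Suppose v3 = 1.
From the singleton clause (~v0), v0 = 0.
From the singleton clause (v1), v1 = 1.
That conflicts with the unit clause (~v1).
So every satisfying assignment has v3 = False.

False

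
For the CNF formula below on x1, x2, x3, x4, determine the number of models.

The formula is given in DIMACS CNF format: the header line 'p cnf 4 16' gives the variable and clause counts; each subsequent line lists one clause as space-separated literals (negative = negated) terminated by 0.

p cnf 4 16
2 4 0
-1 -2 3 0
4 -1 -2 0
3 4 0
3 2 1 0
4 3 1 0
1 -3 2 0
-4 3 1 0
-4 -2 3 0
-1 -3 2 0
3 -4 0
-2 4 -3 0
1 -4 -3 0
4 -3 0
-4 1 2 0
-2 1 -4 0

There are 2^4 = 16 truth assignments over (x1, x2, x3, x4).
Check each against the 16 clauses (columns in the order x1, x2, x3, x4):
  F F F F  ✗ fails (x2 ∨ x4)
  F F F T  ✗ fails (x3 ∨ x2 ∨ x1)
  F F T F  ✗ fails (x2 ∨ x4)
  F F T T  ✗ fails (x1 ∨ ¬x3 ∨ x2)
  F T F F  ✗ fails (x3 ∨ x4)
  F T F T  ✗ fails (¬x4 ∨ x3 ∨ x1)
  F T T F  ✗ fails (¬x2 ∨ x4 ∨ ¬x3)
  F T T T  ✗ fails (x1 ∨ ¬x4 ∨ ¬x3)
  T F F F  ✗ fails (x2 ∨ x4)
  T F F T  ✗ fails (x3 ∨ ¬x4)
  T F T F  ✗ fails (x2 ∨ x4)
  T F T T  ✗ fails (¬x1 ∨ ¬x3 ∨ x2)
  T T F F  ✗ fails (¬x1 ∨ ¬x2 ∨ x3)
  T T F T  ✗ fails (¬x1 ∨ ¬x2 ∨ x3)
  T T T F  ✗ fails (x4 ∨ ¬x1 ∨ ¬x2)
  T T T T  ✓ satisfies all
1 of the 16 rows is a model.

1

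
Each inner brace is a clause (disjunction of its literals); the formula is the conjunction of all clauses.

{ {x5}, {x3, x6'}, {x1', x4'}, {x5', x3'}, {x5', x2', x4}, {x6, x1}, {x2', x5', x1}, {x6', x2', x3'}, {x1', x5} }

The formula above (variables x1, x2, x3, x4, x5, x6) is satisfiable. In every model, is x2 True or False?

Suppose x2 = 1.
From the singleton clause (x5), x5 = 1.
From the singleton clause (x3'), x3 = 0.
From the singleton clause (x6'), x6 = 0.
From the singleton clause (x4), x4 = 1.
From the singleton clause (x1'), x1 = 0.
That conflicts with the unit clause (x1).
So every satisfying assignment has x2 = False.

False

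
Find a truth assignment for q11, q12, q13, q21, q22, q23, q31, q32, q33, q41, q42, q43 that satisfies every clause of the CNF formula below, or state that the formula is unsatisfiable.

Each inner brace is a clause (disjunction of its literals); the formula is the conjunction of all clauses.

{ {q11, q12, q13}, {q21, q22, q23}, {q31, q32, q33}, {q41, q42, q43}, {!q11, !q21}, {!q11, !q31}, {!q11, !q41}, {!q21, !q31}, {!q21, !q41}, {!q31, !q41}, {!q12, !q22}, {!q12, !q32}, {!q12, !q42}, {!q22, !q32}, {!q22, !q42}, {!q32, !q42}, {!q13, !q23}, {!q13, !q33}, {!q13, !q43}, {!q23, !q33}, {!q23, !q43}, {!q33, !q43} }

Case q11 = false:
Case q12 = true:
(!q22) alone gives q22 = false.
(!q32) alone gives q32 = false.
(!q42) alone gives q42 = false.
Case q21 = true:
(!q31) alone gives q31 = false.
(q33) alone gives q33 = true.
(!q41) alone gives q41 = false.
(q43) alone gives q43 = true.
Now (!q43) is unsatisfied and unit — conflict.
That branch fails; take q21 = false instead.
(q23) alone gives q23 = true.
(!q13) alone gives q13 = false.
(!q33) alone gives q33 = false.
(q31) alone gives q31 = true.
(!q41) alone gives q41 = false.
(q43) alone gives q43 = true.
Now (!q43) is unsatisfied and unit — conflict.
Either choice for q21 ends in contradiction.
That branch fails; take q12 = false instead.
(q13) alone gives q13 = true.
(!q23) alone gives q23 = false.
(!q33) alone gives q33 = false.
(!q43) alone gives q43 = false.
Case q21 = true:
(!q31) alone gives q31 = false.
(q32) alone gives q32 = true.
(!q41) alone gives q41 = false.
(q42) alone gives q42 = true.
Now (!q42) is unsatisfied and unit — conflict.
That branch fails; take q21 = false instead.
(q22) alone gives q22 = true.
(!q32) alone gives q32 = false.
(q31) alone gives q31 = true.
(!q41) alone gives q41 = false.
(q42) alone gives q42 = true.
Now (!q42) is unsatisfied and unit — conflict.
Either choice for q21 ends in contradiction.
Either choice for q12 ends in contradiction.
That branch fails; take q11 = true instead.
(!q21) alone gives q21 = false.
(!q31) alone gives q31 = false.
(!q41) alone gives q41 = false.
Case q22 = true:
(!q12) alone gives q12 = false.
(!q32) alone gives q32 = false.
(q33) alone gives q33 = true.
(!q42) alone gives q42 = false.
(q43) alone gives q43 = true.
Now (!q43) is unsatisfied and unit — conflict.
That branch fails; take q22 = false instead.
(q23) alone gives q23 = true.
(!q13) alone gives q13 = false.
(!q33) alone gives q33 = false.
(q32) alone gives q32 = true.
(!q12) alone gives q12 = false.
(!q42) alone gives q42 = false.
(q43) alone gives q43 = true.
Now (!q43) is unsatisfied and unit — conflict.
Either choice for q22 ends in contradiction.
Either choice for q11 ends in contradiction.

UNSATISFIABLE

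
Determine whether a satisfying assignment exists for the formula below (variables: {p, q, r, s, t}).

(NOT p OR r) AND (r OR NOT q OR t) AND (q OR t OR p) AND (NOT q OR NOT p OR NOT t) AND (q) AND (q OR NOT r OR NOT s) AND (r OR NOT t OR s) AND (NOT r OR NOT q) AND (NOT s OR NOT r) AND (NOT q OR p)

No

The clause (q) is unit, so q = true.
The clause (NOT r) is unit, so r = false.
The clause (NOT p) is unit, so p = false.
But (p) is also a unit clause — contradiction.
No assignment satisfies every clause.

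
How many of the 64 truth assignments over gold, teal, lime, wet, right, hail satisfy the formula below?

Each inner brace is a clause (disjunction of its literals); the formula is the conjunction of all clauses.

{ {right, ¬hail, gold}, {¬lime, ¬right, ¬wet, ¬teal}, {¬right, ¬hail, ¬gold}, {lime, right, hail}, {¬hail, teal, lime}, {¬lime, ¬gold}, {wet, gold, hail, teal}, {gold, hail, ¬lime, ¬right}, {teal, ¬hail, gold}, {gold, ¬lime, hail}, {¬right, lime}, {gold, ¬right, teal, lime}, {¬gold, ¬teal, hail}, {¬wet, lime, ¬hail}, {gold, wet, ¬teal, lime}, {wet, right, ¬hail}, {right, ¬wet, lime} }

1

There are 2^6 = 64 truth assignments over (gold, teal, lime, wet, right, hail).
Split on right. With right = True, the clauses containing right are satisfied and ¬right drops from the rest; 1 of the 2^5 = 32 assignments to the other variables satisfy what remains.
With right = False, by the same count on the reduced clause set, 0 assignments work.
(One model: gold=F, teal=T, lime=T, wet=F, right=T, hail=T.)
Total: 1 + 0 = 1.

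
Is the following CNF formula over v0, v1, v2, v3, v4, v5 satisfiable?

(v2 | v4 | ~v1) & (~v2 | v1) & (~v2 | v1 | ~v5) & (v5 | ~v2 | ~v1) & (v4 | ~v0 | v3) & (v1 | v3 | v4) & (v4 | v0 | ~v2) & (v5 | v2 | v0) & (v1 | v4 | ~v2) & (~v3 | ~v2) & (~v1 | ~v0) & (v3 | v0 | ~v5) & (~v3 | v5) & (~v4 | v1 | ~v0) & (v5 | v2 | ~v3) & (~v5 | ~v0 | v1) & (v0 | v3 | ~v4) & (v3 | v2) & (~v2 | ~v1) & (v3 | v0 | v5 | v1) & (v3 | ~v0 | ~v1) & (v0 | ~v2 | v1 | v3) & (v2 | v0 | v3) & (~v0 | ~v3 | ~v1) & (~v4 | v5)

Yes

Try v2 = 0.
From the singleton clause (v3), v3 = 1.
From the singleton clause (v5), v5 = 1.
Try v4 = 1.
Try v1 = 0.
From the singleton clause (~v0), v0 = 0.
All clauses are satisfied.
A satisfying assignment: v0 ↦ 0,  v1 ↦ 0,  v2 ↦ 0,  v3 ↦ 1,  v4 ↦ 1,  v5 ↦ 1.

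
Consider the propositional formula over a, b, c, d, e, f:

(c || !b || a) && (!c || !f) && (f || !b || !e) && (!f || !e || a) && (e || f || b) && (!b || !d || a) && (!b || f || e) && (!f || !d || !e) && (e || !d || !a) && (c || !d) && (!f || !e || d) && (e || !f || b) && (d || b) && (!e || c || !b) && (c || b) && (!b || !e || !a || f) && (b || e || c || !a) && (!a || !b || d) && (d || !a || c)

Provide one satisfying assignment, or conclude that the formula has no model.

Branch on c: set c = true.
The clause (!f) is unit, so f = false.
Branch on b: set b = false.
The clause (e) is unit, so e = true.
The clause (d) is unit, so d = true.
All clauses hold; a can take either value.

a=false, b=false, c=true, d=true, e=true, f=false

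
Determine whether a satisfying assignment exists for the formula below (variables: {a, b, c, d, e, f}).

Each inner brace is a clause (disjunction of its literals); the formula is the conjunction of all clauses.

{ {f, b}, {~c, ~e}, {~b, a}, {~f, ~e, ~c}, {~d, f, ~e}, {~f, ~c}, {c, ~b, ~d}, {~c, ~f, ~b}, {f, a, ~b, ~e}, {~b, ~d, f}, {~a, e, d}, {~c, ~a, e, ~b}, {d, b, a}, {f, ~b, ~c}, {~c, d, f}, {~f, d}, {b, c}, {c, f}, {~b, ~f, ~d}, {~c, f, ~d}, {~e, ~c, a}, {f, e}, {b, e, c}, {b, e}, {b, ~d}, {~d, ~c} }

Suppose f = 1.
(~c) alone gives c = 0.
(d) alone gives d = 1.
(~b) alone gives b = 0.
That conflicts with the unit clause (b).
Undo f and try f = 0.
(b) alone gives b = 1.
(a) alone gives a = 1.
(~d) alone gives d = 0.
(e) alone gives e = 1.
(~c) alone gives c = 0.
That conflicts with the unit clause (c).
Neither f = 1 nor f = 0 works.
No assignment satisfies every clause.

No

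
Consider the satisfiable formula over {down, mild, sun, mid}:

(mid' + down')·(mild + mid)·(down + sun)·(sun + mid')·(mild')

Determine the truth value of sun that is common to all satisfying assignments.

Suppose sun = 0.
From the singleton clause (down), down = 1.
From the singleton clause (mid'), mid = 0.
From the singleton clause (mild), mild = 1.
That conflicts with the unit clause (mild').
So every satisfying assignment has sun = True.

True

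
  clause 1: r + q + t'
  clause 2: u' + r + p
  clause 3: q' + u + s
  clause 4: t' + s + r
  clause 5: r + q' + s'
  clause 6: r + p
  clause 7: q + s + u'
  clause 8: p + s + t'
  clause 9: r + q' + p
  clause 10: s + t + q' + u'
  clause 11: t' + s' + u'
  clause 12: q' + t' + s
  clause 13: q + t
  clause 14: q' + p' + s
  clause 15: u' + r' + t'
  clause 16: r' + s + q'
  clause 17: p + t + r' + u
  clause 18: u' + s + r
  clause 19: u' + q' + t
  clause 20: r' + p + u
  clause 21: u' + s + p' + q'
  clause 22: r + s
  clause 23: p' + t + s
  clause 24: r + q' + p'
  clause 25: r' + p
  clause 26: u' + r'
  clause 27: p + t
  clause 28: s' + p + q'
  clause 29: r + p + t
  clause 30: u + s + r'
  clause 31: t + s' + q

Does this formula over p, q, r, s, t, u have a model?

Yes

Try r = 1.
Unit clause (p) forces p = 1.
Unit clause (u') forces u = 0.
Unit clause (s) forces s = 1.
Try q = 0.
Unit clause (t) forces t = 1.
Every clause now holds.
A satisfying assignment: p=1; q=0; r=1; s=1; t=1; u=0.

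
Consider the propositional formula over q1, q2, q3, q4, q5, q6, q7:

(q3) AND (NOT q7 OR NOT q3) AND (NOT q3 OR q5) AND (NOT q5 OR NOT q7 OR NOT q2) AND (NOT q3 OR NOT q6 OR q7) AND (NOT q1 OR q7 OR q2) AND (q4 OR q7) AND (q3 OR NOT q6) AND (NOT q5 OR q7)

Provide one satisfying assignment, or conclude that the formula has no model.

Unit clause (q3) forces q3 = true.
Unit clause (NOT q7) forces q7 = false.
Unit clause (q5) forces q5 = true.
Now (NOT q5) is unsatisfied and unit — conflict.

UNSATISFIABLE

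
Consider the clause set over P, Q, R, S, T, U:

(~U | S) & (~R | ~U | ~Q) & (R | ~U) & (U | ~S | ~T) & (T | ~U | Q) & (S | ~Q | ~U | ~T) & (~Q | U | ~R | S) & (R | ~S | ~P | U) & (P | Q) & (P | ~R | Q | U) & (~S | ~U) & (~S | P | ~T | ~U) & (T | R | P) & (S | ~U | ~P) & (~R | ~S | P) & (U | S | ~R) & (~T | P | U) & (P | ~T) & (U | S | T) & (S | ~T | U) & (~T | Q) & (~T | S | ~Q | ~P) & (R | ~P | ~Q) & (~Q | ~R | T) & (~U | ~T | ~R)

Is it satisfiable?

Yes

Branch on U: set U = 0.
Branch on S: set S = 1.
The clause (~T) is unit, so T = 0.
Branch on R: set R = 1.
The clause (P) is unit, so P = 1.
The clause (~Q) is unit, so Q = 0.
This assignment satisfies each clause.
A satisfying assignment: P ↦ 1, Q ↦ 0, R ↦ 1, S ↦ 1, T ↦ 0, U ↦ 0.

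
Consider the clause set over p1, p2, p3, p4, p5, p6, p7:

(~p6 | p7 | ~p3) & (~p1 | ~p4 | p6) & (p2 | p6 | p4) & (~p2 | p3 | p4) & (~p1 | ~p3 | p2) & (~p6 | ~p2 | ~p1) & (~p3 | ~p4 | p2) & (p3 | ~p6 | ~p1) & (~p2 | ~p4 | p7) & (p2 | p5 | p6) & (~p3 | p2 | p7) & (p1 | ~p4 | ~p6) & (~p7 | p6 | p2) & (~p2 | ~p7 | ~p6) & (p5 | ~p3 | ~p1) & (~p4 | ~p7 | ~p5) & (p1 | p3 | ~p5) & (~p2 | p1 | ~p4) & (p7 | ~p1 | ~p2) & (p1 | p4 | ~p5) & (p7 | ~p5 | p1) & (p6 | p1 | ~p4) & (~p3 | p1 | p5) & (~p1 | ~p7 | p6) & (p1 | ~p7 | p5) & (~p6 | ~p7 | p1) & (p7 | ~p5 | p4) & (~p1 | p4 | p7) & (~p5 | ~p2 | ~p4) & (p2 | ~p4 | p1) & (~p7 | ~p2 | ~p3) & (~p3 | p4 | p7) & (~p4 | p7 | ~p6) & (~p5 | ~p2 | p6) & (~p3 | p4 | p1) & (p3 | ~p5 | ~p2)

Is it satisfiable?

Try p6 = 1.
Try p7 = 0.
Unit clause (~p3) forces p3 = 0.
Unit clause (~p1) forces p1 = 0.
Unit clause (~p4) forces p4 = 0.
Unit clause (~p2) forces p2 = 0.
Unit clause (~p5) forces p5 = 0.
Every clause now holds.
A satisfying assignment: p1=0; p2=0; p3=0; p4=0; p5=0; p6=1; p7=0.

Satisfiable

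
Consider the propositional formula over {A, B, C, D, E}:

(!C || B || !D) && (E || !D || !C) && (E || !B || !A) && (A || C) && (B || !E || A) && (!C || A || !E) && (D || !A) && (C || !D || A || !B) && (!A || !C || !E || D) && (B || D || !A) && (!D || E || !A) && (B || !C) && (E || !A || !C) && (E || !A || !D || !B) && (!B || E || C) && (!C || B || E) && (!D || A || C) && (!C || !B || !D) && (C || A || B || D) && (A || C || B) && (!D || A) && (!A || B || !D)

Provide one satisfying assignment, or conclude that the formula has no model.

A ↦ true,  B ↦ true,  C ↦ false,  D ↦ true,  E ↦ true

Case A = true:
(D) alone gives D = true.
(E) alone gives E = true.
(B) alone gives B = true.
(!C) alone gives C = false.
All clauses are satisfied.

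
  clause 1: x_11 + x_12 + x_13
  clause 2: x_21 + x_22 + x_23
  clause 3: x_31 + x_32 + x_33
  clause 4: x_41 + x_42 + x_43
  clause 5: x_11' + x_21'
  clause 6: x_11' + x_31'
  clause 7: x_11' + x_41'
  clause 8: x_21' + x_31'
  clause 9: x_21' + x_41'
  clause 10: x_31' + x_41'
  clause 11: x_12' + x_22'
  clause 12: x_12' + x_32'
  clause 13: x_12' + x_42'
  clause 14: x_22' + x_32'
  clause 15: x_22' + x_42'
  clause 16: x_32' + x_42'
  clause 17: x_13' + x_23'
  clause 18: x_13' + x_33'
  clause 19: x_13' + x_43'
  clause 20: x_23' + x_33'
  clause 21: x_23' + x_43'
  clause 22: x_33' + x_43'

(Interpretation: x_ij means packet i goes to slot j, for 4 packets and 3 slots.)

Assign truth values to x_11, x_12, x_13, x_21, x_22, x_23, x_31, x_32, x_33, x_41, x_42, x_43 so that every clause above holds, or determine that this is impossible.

UNSATISFIABLE

Branch on x_11: set x_11 = 0.
Branch on x_12: set x_12 = 1.
From the singleton clause (x_22'), x_22 = 0.
From the singleton clause (x_32'), x_32 = 0.
From the singleton clause (x_42'), x_42 = 0.
Branch on x_21: set x_21 = 1.
From the singleton clause (x_31'), x_31 = 0.
From the singleton clause (x_33), x_33 = 1.
From the singleton clause (x_41'), x_41 = 0.
From the singleton clause (x_43), x_43 = 1.
That conflicts with the unit clause (x_43').
So x_21 must be the other value — set x_21 = 0.
From the singleton clause (x_23), x_23 = 1.
From the singleton clause (x_13'), x_13 = 0.
From the singleton clause (x_33'), x_33 = 0.
From the singleton clause (x_31), x_31 = 1.
From the singleton clause (x_41'), x_41 = 0.
From the singleton clause (x_43), x_43 = 1.
That conflicts with the unit clause (x_43').
Neither x_21 = 1 nor x_21 = 0 works.
So x_12 must be the other value — set x_12 = 0.
From the singleton clause (x_13), x_13 = 1.
From the singleton clause (x_23'), x_23 = 0.
From the singleton clause (x_33'), x_33 = 0.
From the singleton clause (x_43'), x_43 = 0.
Branch on x_21: set x_21 = 1.
From the singleton clause (x_31'), x_31 = 0.
From the singleton clause (x_32), x_32 = 1.
From the singleton clause (x_41'), x_41 = 0.
From the singleton clause (x_42), x_42 = 1.
That conflicts with the unit clause (x_42').
So x_21 must be the other value — set x_21 = 0.
From the singleton clause (x_22), x_22 = 1.
From the singleton clause (x_32'), x_32 = 0.
From the singleton clause (x_31), x_31 = 1.
From the singleton clause (x_41'), x_41 = 0.
From the singleton clause (x_42), x_42 = 1.
That conflicts with the unit clause (x_42').
Neither x_21 = 1 nor x_21 = 0 works.
Neither x_12 = 1 nor x_12 = 0 works.
So x_11 must be the other value — set x_11 = 1.
From the singleton clause (x_21'), x_21 = 0.
From the singleton clause (x_31'), x_31 = 0.
From the singleton clause (x_41'), x_41 = 0.
Branch on x_22: set x_22 = 1.
From the singleton clause (x_12'), x_12 = 0.
From the singleton clause (x_32'), x_32 = 0.
From the singleton clause (x_33), x_33 = 1.
From the singleton clause (x_42'), x_42 = 0.
From the singleton clause (x_43), x_43 = 1.
That conflicts with the unit clause (x_43').
So x_22 must be the other value — set x_22 = 0.
From the singleton clause (x_23), x_23 = 1.
From the singleton clause (x_13'), x_13 = 0.
From the singleton clause (x_33'), x_33 = 0.
From the singleton clause (x_32), x_32 = 1.
From the singleton clause (x_12'), x_12 = 0.
From the singleton clause (x_42'), x_42 = 0.
From the singleton clause (x_43), x_43 = 1.
That conflicts with the unit clause (x_43').
Neither x_22 = 1 nor x_22 = 0 works.
Neither x_11 = 1 nor x_11 = 0 works.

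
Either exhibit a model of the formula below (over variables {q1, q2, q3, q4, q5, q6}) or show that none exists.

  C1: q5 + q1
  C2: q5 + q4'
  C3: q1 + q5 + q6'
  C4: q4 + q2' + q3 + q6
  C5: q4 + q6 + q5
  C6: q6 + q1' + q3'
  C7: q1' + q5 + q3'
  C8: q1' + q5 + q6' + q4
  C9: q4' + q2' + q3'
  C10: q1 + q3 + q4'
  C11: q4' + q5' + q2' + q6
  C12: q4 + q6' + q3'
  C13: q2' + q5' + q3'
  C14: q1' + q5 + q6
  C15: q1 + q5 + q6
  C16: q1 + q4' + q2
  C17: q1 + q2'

Try q5 = 1.
Try q2 = 0.
Try q1 = 0.
Unit clause (q4') forces q4 = 0.
Try q6 = 0.
Every clause is now satisfied; q3 is unconstrained.

q1: 0, q2: 0, q3: 1, q4: 0, q5: 1, q6: 0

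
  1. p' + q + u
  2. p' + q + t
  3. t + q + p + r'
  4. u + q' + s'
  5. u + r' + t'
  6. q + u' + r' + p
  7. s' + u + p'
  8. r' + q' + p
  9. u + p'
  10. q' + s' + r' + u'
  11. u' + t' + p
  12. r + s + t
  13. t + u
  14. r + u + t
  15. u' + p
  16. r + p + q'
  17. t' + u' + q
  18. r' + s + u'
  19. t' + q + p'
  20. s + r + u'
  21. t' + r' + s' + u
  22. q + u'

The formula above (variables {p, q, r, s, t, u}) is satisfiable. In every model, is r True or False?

Suppose r = 1.
Try u = 1.
(p) alone gives p = 1.
(s) alone gives s = 1.
(q') alone gives q = 0.
That conflicts with the unit clause (q).
That branch fails; take u = 0 instead.
(t') alone gives t = 0.
That conflicts with the unit clause (t).
Both values of u lead to a conflict.
So every satisfying assignment has r = False.

False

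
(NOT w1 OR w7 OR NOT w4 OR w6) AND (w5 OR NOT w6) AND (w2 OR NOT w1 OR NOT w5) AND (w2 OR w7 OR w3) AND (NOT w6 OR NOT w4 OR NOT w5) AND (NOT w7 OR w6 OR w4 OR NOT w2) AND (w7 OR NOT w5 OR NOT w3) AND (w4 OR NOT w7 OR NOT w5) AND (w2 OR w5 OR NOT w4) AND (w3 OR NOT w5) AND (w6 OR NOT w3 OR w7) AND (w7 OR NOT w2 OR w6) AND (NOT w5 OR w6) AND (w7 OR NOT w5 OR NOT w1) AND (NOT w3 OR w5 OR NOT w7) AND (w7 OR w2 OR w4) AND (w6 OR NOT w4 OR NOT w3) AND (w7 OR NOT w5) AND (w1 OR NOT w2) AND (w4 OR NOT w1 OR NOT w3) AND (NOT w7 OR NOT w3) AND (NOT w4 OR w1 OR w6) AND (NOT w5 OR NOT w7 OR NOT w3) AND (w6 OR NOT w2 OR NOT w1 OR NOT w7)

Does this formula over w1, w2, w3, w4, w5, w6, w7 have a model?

Yes

Case w5 = false:
The clause (NOT w6) is unit, so w6 = false.
Case w2 = false:
The clause (NOT w4) is unit, so w4 = false.
The clause (w7) is unit, so w7 = true.
The clause (NOT w3) is unit, so w3 = false.
No clause remains; w1 is free.
A satisfying assignment: w1 ↦ false,  w2 ↦ false,  w3 ↦ false,  w4 ↦ false,  w5 ↦ false,  w6 ↦ false,  w7 ↦ true.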